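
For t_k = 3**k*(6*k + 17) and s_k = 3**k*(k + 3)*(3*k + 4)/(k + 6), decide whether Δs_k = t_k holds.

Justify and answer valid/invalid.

s_(k+1) = 3**(k + 1)*(k + 4)*(3*k + 7)/(k + 7)
s_(k+1) − s_k = 3**k*(6*k**3 + 77*k**2 + 323*k + 420)/(k**2 + 13*k + 42)
(s_(k+1) − s_k) − t_k = 3**(k + 1)*(-6*k**2 - 50*k - 98)/(k**2 + 13*k + 42)

Invalid: residual 3**(k + 1)*(-6*k**2 - 50*k - 98)/(k**2 + 13*k + 42) ≠ 0.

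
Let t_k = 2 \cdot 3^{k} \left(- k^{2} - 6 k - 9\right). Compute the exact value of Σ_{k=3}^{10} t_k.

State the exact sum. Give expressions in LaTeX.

Σ = -27811512

Step 1: r(k) = 3*(k**2 + 8*k + 16)/(k**2 + 6*k + 9).
Take A(k)=3, B(k)=1, C(k)=k**2 + 6*k + 9.
Key eq: (3)·f(k+1) = (1)·f(k) + (k**2 + 6*k + 9).
deg f ≤ 2 (via 0,0,2).
Coefficient equations give f(k) = (k**2 + 3*k + 3)/2.
Certificate R = B(k−1)f/C = (k**2 + 3*k + 3)/(2*(k + 3)**2) gives s_k = 3**k*(-k**2 - 3*k - 3).
s_(k+1) − s_k = 2*3**k*(-k**2 - 6*k - 9) = t_k.
Sum = s_(11) − s_(3); s_(11) = -27812079, s_(3) = -567 ⇒ -27811512.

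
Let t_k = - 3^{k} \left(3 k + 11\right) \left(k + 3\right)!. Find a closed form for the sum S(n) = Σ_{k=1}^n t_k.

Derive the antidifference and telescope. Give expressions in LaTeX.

S(n) = - 3 \cdot 3^{n} \left(n + 4\right)! + 72

The ratio is 3*(k + 4)*(3*k + 14)/(3*k + 11).
A = 3*k + 12, B = 1, C = k + 11/3.
Solve (3*k + 12)·f(k+1) − (1)·f(k) = k + 11/3.
deg f ≤ 0 (via 1,0,1).
A polynomial solution: f(k) = 1/3.
Get s_k = R·t_k = -3**k*factorial(k + 3) with R(k) = B(k−1)f(k)/C(k) = 1/(3*k + 11).
Check: Δs_k = -3**k*(3*k + 11)*factorial(k + 3). ✓
Σ_(k=1)^n t_k = s_(n+1) − s_(1) = (-3**(n + 1)*factorial(n + 4)) − (-72), i.e. -3*3**n*factorial(n + 4) + 72.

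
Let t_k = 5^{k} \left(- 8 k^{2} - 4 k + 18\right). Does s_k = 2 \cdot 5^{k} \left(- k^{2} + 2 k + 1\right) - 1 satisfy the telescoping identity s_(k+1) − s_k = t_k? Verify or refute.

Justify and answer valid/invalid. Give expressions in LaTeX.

s_(k+1) = -10*5**k*k**2 + 20*5**k - 1
s_(k+1) − s_k = 5**k*(-8*k**2 - 4*k + 18)
(s_(k+1) − s_k) − t_k = 0

Valid: the claim telescopes to t_k.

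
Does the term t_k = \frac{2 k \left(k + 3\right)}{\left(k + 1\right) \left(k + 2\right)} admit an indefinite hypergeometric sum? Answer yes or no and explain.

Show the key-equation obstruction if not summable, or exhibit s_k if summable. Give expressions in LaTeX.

Ratio r(k) = (k + 1)**2*(k + 4)/(k*(k + 3)**2).
Take A(k)=k + 1, B(k)=k + 3, C(k)=k**2 + 3*k.
f must satisfy (k + 1)·f(k+1) − (k + 2)·f(k) = k**2 + 3*k.
From deg A=1, deg B=1, deg C=2: d=2.
Solving with deg f ≤ 2: f(k) = k*(k - 1).
Get s_k = R·t_k = 2*k*(k - 1)/(k + 1) with R(k) = B(k−1)f(k)/C(k) = (k - 1)*(k + 2)/(k + 3).
Check: Δs_k = 2*k*(k + 3)/(k**2 + 3*k + 2). ✓

Yes. s_k = \frac{2 k \left(k - 1\right)}{k + 1}.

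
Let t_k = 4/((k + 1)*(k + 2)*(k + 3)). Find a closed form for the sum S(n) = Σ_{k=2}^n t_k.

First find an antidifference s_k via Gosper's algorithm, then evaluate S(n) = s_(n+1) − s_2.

r(k) = (k + 1)/(k + 4) after simplifying.
Take A(k)=k + 1, B(k)=k + 4, C(k)=1.
Key eq: (k + 1)·f(k+1) = (k + 3)·f(k) + (1).
Bound: deg f ≤ 2.
Coefficient equations give f(k) = k*(k + 3)/4.
R(k) = B(k−1)·f(k)/C(k) = k*(k + 3)**2/4; s_k = R·t_k = k*(k + 3)/((k + 1)*(k + 2)).
Check: Δs_k = 4/(k**3 + 6*k**2 + 11*k + 6). ✓
Σ_(k=2)^n t_k = s_(n+1) − s_(2) = ((n**2 + 5*n + 4)/(n**2 + 5*n + 6)) − (5/6), i.e. (n**2 + 5*n - 6)/(6*(n**2 + 5*n + 6)).

S(n) = (n**2 + 5*n - 6)/(6*(n**2 + 5*n + 6))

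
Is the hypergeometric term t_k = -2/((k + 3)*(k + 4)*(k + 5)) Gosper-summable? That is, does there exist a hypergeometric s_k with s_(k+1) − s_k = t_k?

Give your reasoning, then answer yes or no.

The ratio is (k + 3)/(k + 6).
Factor: A=k + 3; B=k + 6; C=1.
Solve (k + 3)·f(k+1) − (k + 5)·f(k) = 1.
deg f ≤ 2 (via 1,1,0).
Solving with deg f ≤ 2: f(k) = k*(k + 7)/24.
Then R = B(k−1)f/C = k*(k + 5)*(k + 7)/24, so s_k = R(k)·t_k = k*(-k - 7)/(12*(k + 3)*(k + 4)).
Verify: -2/(k**3 + 12*k**2 + 47*k + 60) matches t_k.

Yes. s_k = k*(-k - 7)/(12*(k + 3)*(k + 4)).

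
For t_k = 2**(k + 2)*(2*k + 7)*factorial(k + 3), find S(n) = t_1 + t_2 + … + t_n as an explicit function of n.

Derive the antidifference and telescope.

t_(k+1)/t_k = 2*(k + 4)*(2*k + 9)/(2*k + 7).
So A=2*k + 8 and B=1, with C=k + 7/2.
Solve (2*k + 8)·f(k+1) − (1)·f(k) = k + 7/2.
Bound: deg f ≤ 0.
Solving with deg f ≤ 0: f(k) = 1/2.
R(k) = B(k−1)·f(k)/C(k) = 1/(2*k + 7); s_k = R·t_k = 2**(k + 2)*factorial(k + 3).
Check: Δs_k = 2**(k + 2)*(2*k + 7)*factorial(k + 3). ✓
Σ_(k=1)^n t_k = s_(n+1) − s_(1) = (2**(n + 3)*factorial(n + 4)) − (192), i.e. 8*2**n*factorial(n + 4) - 192.

S(n) = 8*2**n*factorial(n + 4) - 192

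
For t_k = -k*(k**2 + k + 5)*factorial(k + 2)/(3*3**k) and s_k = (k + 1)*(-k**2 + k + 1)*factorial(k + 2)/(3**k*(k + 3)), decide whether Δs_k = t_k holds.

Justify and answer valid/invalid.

Invalid: residual 2*(k**4 + 4*k**3 + 5*k**2 + 18*k + 3)*factorial(k + 2)/(3*3**k*(k + 3)*(k + 4)) ≠ 0.

s_(k+1) = -(k + 2)*(k**2 + k - 1)*factorial(k + 3)/(3*3**k*(k + 4))
s_(k+1) − s_k = -(k**5 + 6*k**4 + 16*k**3 + 37*k**2 + 24*k - 6)*factorial(k + 2)/(3*3**k*(k + 3)*(k + 4))
(s_(k+1) − s_k) − t_k = 2*(k**4 + 4*k**3 + 5*k**2 + 18*k + 3)*factorial(k + 2)/(3*3**k*(k + 3)*(k + 4))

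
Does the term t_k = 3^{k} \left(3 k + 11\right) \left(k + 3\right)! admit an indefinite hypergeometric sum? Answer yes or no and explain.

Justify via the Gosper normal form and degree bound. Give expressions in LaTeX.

Yes. s_k = 3^{k} \left(k + 3\right)!.

Compute t_(k+1)/t_k: get 3*(k + 4)*(3*k + 14)/(3*k + 11).
A = 3*k + 12, B = 1, C = k + 11/3.
Set up (3*k + 12)·f(k+1) − (1)·f(k) − (k + 11/3) = 0.
From deg A=1, deg B=0, deg C=1: d=0.
Solve for f: f(k) = 1/3 (degree 0 ≤ 0).
Certificate R = B(k−1)f/C = 1/(3*k + 11) gives s_k = 3**k*factorial(k + 3).
s_(k+1) − s_k = 3**k*(3*k + 11)*factorial(k + 3) = t_k.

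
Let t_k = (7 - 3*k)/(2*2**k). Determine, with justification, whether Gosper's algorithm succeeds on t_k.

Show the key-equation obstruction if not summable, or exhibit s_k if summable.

r(k) = (3*k - 4)/(2*(3*k - 7)) after simplifying.
Normal form (A,B,C) = (1/2, 1, k - 7/3).
Key eq: (1/2)·f(k+1) = (1)·f(k) + (k - 7/3).
Degrees (0,0,1) ⇒ d ≤ 1.
Coefficient equations give f(k) = -2*(3*k - 4)/3.
R(k) = B(k−1)·f(k)/C(k) = -2*(3*k - 4)/(3*k - 7); s_k = R·t_k = (3*k - 4)/2**k.
Δs = (7 - 3*k)/(2*2**k), as required.

Yes. s_k = (3*k - 4)/2**k.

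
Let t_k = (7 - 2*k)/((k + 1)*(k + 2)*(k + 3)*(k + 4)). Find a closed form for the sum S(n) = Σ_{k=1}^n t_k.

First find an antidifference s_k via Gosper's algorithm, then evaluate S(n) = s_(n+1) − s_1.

S(n) = n*(n**2 + 9*n + 50)/(24*(n**3 + 9*n**2 + 26*n + 24))

Compute t_(k+1)/t_k: get (k + 1)*(2*k - 5)/((k + 5)*(2*k - 7)).
Take A(k)=k + 1, B(k)=k + 5, C(k)=k - 7/2.
Solve (k + 1)·f(k+1) − (k + 4)·f(k) = k - 7/2.
Bound: deg f ≤ 3.
Solving with deg f ≤ 3: f(k) = -k*(k**2 + 6*k + 14)/6.
So s_k = (B(k−1)f/C)·t_k = (-k*(k + 4)*(k**2 + 6*k + 14)/(3*(2*k - 7)))·t_k = k*(k**2 + 6*k + 14)/(3*(k + 1)*(k + 2)*(k + 3)).
s_(k+1) − s_k = (7 - 2*k)/(k**4 + 10*k**3 + 35*k**2 + 50*k + 24) = t_k.
Evaluate: s_(n+1) = (n**3 + 9*n**2 + 29*n + 21)/(3*(n**3 + 9*n**2 + 26*n + 24)); subtract s_(1) = 7/24 ⇒ S(n) = n*(n**2 + 9*n + 50)/(24*(n**3 + 9*n**2 + 26*n + 24)).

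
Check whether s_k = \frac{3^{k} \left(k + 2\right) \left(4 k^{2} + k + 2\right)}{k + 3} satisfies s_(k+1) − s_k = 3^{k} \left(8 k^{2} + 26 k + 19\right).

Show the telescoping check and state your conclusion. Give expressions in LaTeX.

s_(k+1) = 3**(k + 1)*(k + 3)*(k + 4*(k + 1)**2 + 3)/(k + 4)
s_(k+1) − s_k = 3**k*(8*k**4 + 74*k**3 + 251*k**2 + 349*k + 173)/(k**2 + 7*k + 12)
(s_(k+1) − s_k) − t_k = 3**k*(-8*k**3 - 46*k**2 - 96*k - 55)/(k**2 + 7*k + 12)

Invalid: residual \frac{3^{k} \left(- 8 k^{3} - 46 k^{2} - 96 k - 55\right)}{k^{2} + 7 k + 12} ≠ 0.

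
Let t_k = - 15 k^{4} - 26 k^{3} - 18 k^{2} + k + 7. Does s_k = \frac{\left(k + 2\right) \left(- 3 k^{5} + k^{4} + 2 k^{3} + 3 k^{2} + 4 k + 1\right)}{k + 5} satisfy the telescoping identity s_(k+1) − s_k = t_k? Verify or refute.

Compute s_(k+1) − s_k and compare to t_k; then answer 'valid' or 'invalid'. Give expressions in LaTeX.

Invalid: residual \frac{6 \left(6 k^{5} + 51 k^{4} + 75 k^{3} + 46 k^{2} - 4 k - 17\right)}{k^{2} + 11 k + 30} ≠ 0.

s_(k+1) = (-3*k**6 - 23*k**5 - 66*k**4 - 87*k**3 - 40*k**2 + 23*k + 24)/(k + 6)
s_(k+1) − s_k = (-15*k**6 - 155*k**5 - 448*k**4 - 527*k**3 - 246*k**2 + 83*k + 108)/(k**2 + 11*k + 30)
(s_(k+1) − s_k) − t_k = 6*(6*k**5 + 51*k**4 + 75*k**3 + 46*k**2 - 4*k - 17)/(k**2 + 11*k + 30)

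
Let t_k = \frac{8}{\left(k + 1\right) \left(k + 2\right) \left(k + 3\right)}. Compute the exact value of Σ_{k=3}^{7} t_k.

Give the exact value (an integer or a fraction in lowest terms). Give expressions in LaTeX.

Σ = 7/45

Step 1: r(k) = (k + 1)/(k + 4).
Factor: A=k + 1; B=k + 4; C=1.
Set up (k + 1)·f(k+1) − (k + 3)·f(k) − (1) = 0.
Degrees (1,1,0) ⇒ d ≤ 2.
Solve for f: f(k) = k*(k + 3)/4 (degree 2 ≤ 2).
So s_k = (B(k−1)f/C)·t_k = (k*(k + 3)**2/4)·t_k = 2*k*(k + 3)/((k + 1)*(k + 2)).
Verify: 8/(k**3 + 6*k**2 + 11*k + 6) matches t_k.
Telescoping: Σ = s_(8) − s_(3) = 88/45 − (9/5) = 7/45.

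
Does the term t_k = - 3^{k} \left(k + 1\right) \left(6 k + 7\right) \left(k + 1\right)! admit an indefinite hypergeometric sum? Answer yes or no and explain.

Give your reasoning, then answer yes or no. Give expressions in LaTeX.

Yes. s_k = - 3^{k} \left(2 k - 1\right) \left(k + 1\right)!.

r(k) = (k + 2)**2*(18*k + 39)/((k + 1)*(6*k + 7)) after simplifying.
Gosper form: A/B · C(k+1)/C(k) with A=3*k + 6, B=1, C=k**2 + 13*k/6 + 7/6.
f must satisfy (3*k + 6)·f(k+1) − (1)·f(k) = k**2 + 13*k/6 + 7/6.
deg f ≤ 1 (via 1,0,2).
Solving with deg f ≤ 1: f(k) = (2*k - 1)/6.
R(k) = B(k−1)·f(k)/C(k) = (2*k - 1)/((k + 1)*(6*k + 7)); s_k = R·t_k = -3**k*(2*k - 1)*factorial(k + 1).
Check: Δs_k = -3**k*(k + 1)*(6*k + 7)*factorial(k + 1). ✓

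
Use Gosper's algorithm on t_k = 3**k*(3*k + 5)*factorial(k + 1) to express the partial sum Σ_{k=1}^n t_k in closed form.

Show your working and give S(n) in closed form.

S(n) = 3*3**n*factorial(n + 2) - 6

Step 1: r(k) = 3*(k + 2)*(3*k + 8)/(3*k + 5).
Normal form (A,B,C) = (3*k + 6, 1, k + 5/3).
Key eq: (3*k + 6)·f(k+1) = (1)·f(k) + (k + 5/3).
Bound: deg f ≤ 0.
Match coefficients ⇒ f(k) = 1/3.
Certificate R = B(k−1)f/C = 1/(3*k + 5) gives s_k = 3**k*factorial(k + 1).
Verify: 3**k*(3*k + 5)*factorial(k + 1) matches t_k.
Telescope: S(n) = s_(n+1) − s_(1) = 3**(n + 1)*factorial(n + 2) − (6) = 3*3**n*factorial(n + 2) - 6.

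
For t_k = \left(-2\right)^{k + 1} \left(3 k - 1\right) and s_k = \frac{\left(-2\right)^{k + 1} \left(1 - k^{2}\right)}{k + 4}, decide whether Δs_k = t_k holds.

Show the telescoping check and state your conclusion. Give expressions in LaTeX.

s_(k+1) = (-2)**(k + 2)*(1 - (k + 1)**2)/(k + 5)
s_(k+1) − s_k = (-2)**(k + 1)*(3*k**3 + 17*k**2 + 15*k - 5)/(k**2 + 9*k + 20)
(s_(k+1) − s_k) − t_k = (-2)**(k + 1)*(-9*k**2 - 36*k + 15)/(k**2 + 9*k + 20)

Invalid: residual \frac{\left(-2\right)^{k + 1} \left(- 9 k^{2} - 36 k + 15\right)}{k^{2} + 9 k + 20} ≠ 0.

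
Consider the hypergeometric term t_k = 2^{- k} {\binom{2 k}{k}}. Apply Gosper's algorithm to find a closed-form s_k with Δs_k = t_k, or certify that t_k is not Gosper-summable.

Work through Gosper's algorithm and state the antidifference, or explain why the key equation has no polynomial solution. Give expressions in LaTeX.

Compute t_(k+1)/t_k: get (2*k + 1)/(k + 1).
Factor: A=2*k + 1; B=k + 1; C=1.
Set up (2*k + 1)·f(k+1) − (k)·f(k) − (1) = 0.
d = -1 from the (1,1,0) case.
Negative degree bound (-1): no f exists, t_k not Gosper-summable.

none (Gosper's algorithm certifies no s_k)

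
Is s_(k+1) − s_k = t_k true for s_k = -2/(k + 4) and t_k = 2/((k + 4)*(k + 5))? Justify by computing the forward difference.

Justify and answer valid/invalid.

s_(k+1) = -2/(k + 5)
s_(k+1) − s_k = 2/((k + 4)*(k + 5))
(s_(k+1) − s_k) − t_k = 0

valid; difference matches t_k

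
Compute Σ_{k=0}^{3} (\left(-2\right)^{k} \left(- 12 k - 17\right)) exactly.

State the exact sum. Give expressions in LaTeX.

Σ = 301

Ratio r(k) = 2*(-12*k - 29)/(12*k + 17).
A = -2, B = 1, C = k + 17/12.
Solve (-2)·f(k+1) − (1)·f(k) = k + 17/12.
From deg A=0, deg B=0, deg C=1: d=1.
Coefficient equations give f(k) = -(4*k + 3)/12.
R(k) = B(k−1)·f(k)/C(k) = -(4*k + 3)/(12*k + 17); s_k = R·t_k = (-2)**k*(4*k + 3).
Check: Δs_k = (-2)**k*(-12*k - 17). ✓
Sum = s_(4) − s_(0); s_(4) = 304, s_(0) = 3 ⇒ 301.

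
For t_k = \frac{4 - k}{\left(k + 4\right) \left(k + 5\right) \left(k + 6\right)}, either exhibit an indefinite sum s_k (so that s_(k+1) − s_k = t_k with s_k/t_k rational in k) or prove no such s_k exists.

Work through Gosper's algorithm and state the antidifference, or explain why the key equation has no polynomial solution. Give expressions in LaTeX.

s_k = \frac{k}{\left(k + 4\right) \left(k + 5\right)}

Compute t_(k+1)/t_k: get (k - 3)*(k + 4)/((k - 4)*(k + 7)).
A = k + 4, B = k + 7, C = k - 4.
Key eq: (k + 4)·f(k+1) = (k + 6)·f(k) + (k - 4).
Degrees (1,1,1) ⇒ d ≤ 2.
Solving with deg f ≤ 2: f(k) = -k.
So s_k = (B(k−1)f/C)·t_k = (-k*(k + 6)/(k - 4))·t_k = k/((k + 4)*(k + 5)).
Verify: (4 - k)/(k**3 + 15*k**2 + 74*k + 120) matches t_k.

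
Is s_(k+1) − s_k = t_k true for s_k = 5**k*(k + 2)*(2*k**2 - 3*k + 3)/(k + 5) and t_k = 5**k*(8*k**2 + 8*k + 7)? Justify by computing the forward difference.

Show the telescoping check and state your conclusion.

Invalid: residual 5**k*(-24*k**3 - 138*k**2 - 150*k - 96)/(k**2 + 11*k + 30) ≠ 0.

s_(k+1) = -5**(k + 1)*(k + 3)*(3*k - 2*(k + 1)**2)/(k + 6)
s_(k+1) − s_k = 5**k*(8*k**4 + 72*k**3 + 197*k**2 + 167*k + 114)/(k**2 + 11*k + 30)
(s_(k+1) − s_k) − t_k = 5**k*(-24*k**3 - 138*k**2 - 150*k - 96)/(k**2 + 11*k + 30)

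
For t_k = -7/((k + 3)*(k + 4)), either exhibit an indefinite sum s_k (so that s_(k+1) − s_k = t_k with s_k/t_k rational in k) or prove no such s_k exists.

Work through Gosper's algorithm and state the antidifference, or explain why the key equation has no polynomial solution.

s_k = -7*k/(3*k + 9)

The ratio is (k + 3)/(k + 5).
Take A(k)=k + 3, B(k)=k + 5, C(k)=1.
Solve (k + 3)·f(k+1) − (k + 4)·f(k) = 1.
Bound: deg f ≤ 1.
A polynomial solution: f(k) = k/3.
So s_k = (B(k−1)f/C)·t_k = (k*(k + 4)/3)·t_k = -7*k/(3*k + 9).
s_(k+1) − s_k = -7/(k**2 + 7*k + 12) = t_k.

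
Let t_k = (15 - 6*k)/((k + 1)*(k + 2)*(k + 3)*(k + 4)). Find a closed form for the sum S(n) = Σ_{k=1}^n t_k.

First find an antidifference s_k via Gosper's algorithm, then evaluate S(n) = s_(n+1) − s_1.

S(n) = n*(n**2 + 9*n + 98)/(24*(n**3 + 9*n**2 + 26*n + 24))

Step 1: r(k) = (k + 1)*(2*k - 3)/((k + 5)*(2*k - 5)).
Take A(k)=k + 1, B(k)=k + 5, C(k)=k - 5/2.
f must satisfy (k + 1)·f(k+1) − (k + 4)·f(k) = k - 5/2.
deg f ≤ 3 (via 1,1,1).
Solving with deg f ≤ 3: f(k) = -k*(2*k**2 + 12*k + 31)/18.
So s_k = (B(k−1)f/C)·t_k = (-k*(k + 4)*(2*k**2 + 12*k + 31)/(9*(2*k - 5)))·t_k = k*(2*k**2 + 12*k + 31)/(3*(k + 1)*(k + 2)*(k + 3)).
Δs = 3*(5 - 2*k)/(k**4 + 10*k**3 + 35*k**2 + 50*k + 24), as required.
Telescope: S(n) = s_(n+1) − s_(1) = (2*n**3 + 18*n**2 + 61*n + 45)/(3*(n**3 + 9*n**2 + 26*n + 24)) − (5/8) = n*(n**2 + 9*n + 98)/(24*(n**3 + 9*n**2 + 26*n + 24)).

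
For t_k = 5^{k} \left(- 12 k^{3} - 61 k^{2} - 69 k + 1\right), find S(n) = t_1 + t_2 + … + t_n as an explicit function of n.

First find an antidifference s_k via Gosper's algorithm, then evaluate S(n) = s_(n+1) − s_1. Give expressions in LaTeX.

Ratio r(k) = 5*(12*k**3 + 97*k**2 + 227*k + 141)/(12*k**3 + 61*k**2 + 69*k - 1).
Normal form (A,B,C) = (5, 1, k**3 + 61*k**2/12 + 23*k/4 - 1/12).
f must satisfy (5)·f(k+1) − (1)·f(k) = k**3 + 61*k**2/12 + 23*k/4 - 1/12.
Degrees (0,0,3) ⇒ d ≤ 3.
A polynomial solution: f(k) = (3*k**3 + 4*k**2 - 4*k - 4)/12.
Then R = B(k−1)f/C = (3*k**3 + 4*k**2 - 4*k - 4)/(12*k**3 + 61*k**2 + 69*k - 1), so s_k = R(k)·t_k = 5**k*(-3*k**3 - 4*k**2 + 4*k + 4).
Δs = 5**k*(-12*k**3 - 61*k**2 - 69*k + 1), as required.
Evaluate: s_(n+1) = 5**(n + 1)*(-3*n**3 - 13*n**2 - 13*n + 1); subtract s_(1) = 5 ⇒ S(n) = -15*5**n*n**3 - 65*5**n*n**2 - 65*5**n*n + 5*5**n - 5.

S(n) = - 15 \cdot 5^{n} n^{3} - 65 \cdot 5^{n} n^{2} - 65 \cdot 5^{n} n + 5 \cdot 5^{n} - 5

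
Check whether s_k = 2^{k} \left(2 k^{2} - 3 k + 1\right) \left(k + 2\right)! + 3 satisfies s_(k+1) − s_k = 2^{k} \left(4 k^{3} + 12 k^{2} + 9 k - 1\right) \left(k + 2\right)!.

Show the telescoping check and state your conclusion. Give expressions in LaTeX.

Valid — Δs_k = t_k.

s_(k+1) = -2**(k + 1)*(3*k - 2*(k + 1)**2 + 2)*factorial(k + 3) + 3
s_(k+1) − s_k = 2**k*(4*k**3 + 12*k**2 + 9*k - 1)*factorial(k + 2)
(s_(k+1) − s_k) − t_k = 0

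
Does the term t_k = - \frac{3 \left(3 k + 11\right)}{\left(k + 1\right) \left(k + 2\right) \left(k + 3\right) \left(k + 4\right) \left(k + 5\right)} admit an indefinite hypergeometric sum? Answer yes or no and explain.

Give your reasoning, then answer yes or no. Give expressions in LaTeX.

Yes. s_k = \frac{3 k \left(- k^{2} - 7 k - 14\right)}{8 \left(k^{3} + 7 k^{2} + 14 k + 8\right)}.

Ratio r(k) = (k + 1)*(3*k + 14)/((k + 6)*(3*k + 11)).
A = k + 1, B = k + 6, C = k + 11/3.
f must satisfy (k + 1)·f(k+1) − (k + 5)·f(k) = k + 11/3.
d = 4 from the (1,1,1) case.
Solving with deg f ≤ 4: f(k) = k*(k + 3)*(k**2 + 7*k + 14)/24.
Then R = B(k−1)f/C = k*(k + 3)*(k + 5)*(k**2 + 7*k + 14)/(8*(3*k + 11)), so s_k = R(k)·t_k = 3*k*(-k**2 - 7*k - 14)/(8*(k**3 + 7*k**2 + 14*k + 8)).
Verify: 3*(-3*k - 11)/(k**5 + 15*k**4 + 85*k**3 + 225*k**2 + 274*k + 120) matches t_k.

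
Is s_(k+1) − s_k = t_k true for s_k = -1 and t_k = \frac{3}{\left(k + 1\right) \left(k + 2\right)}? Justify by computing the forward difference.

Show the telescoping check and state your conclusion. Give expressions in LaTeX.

Invalid: residual - \frac{3}{\left(k + 1\right) \left(k + 2\right)} ≠ 0.

s_(k+1) = -1
s_(k+1) − s_k = 0
(s_(k+1) − s_k) − t_k = -3/((k + 1)*(k + 2))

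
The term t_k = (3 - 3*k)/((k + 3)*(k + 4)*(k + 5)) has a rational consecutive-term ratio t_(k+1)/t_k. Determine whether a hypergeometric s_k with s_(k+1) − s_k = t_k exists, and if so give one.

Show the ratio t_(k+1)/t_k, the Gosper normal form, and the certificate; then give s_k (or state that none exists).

s_k = -k*(k - 5)/(4*(k + 3)*(k + 4))

r(k) = k*(k + 3)/((k - 1)*(k + 6)) after simplifying.
Normal form (A,B,C) = (k + 3, k + 6, k - 1).
Need (k + 3)·f(k+1) − (k + 5)·f(k) = k - 1.
Bound: deg f ≤ 2.
Solving with deg f ≤ 2: f(k) = k*(k - 5)/12.
Certificate R = B(k−1)f/C = k*(k - 5)*(k + 5)/(12*(k - 1)) gives s_k = -k*(k - 5)/(4*(k + 3)*(k + 4)).
Check: Δs_k = 3*(1 - k)/(k**3 + 12*k**2 + 47*k + 60). ✓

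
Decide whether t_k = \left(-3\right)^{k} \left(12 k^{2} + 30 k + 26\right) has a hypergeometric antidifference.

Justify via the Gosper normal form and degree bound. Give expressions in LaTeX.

Yes. s_k = \left(-3\right)^{k} \left(- 3 k^{2} - 3 k - 2\right).

Ratio r(k) = 3*(-6*k**2 - 27*k - 34)/(6*k**2 + 15*k + 13).
A = -3, B = 1, C = k**2 + 5*k/2 + 13/6.
Key eq: (-3)·f(k+1) = (1)·f(k) + (k**2 + 5*k/2 + 13/6).
From deg A=0, deg B=0, deg C=2: d=2.
Match coefficients ⇒ f(k) = -(3*k**2 + 3*k + 2)/12.
R(k) = B(k−1)·f(k)/C(k) = -(3*k**2 + 3*k + 2)/(2*(6*k**2 + 15*k + 13)); s_k = R·t_k = (-3)**k*(-3*k**2 - 3*k - 2).
Check: Δs_k = (-3)**k*(12*k**2 + 30*k + 26). ✓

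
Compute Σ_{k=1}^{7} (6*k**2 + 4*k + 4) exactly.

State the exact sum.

r(k) = (3*k**2 + 8*k + 7)/(3*k**2 + 2*k + 2) after simplifying.
So A=1 and B=1, with C=k**2 + 2*k/3 + 2/3.
Key eq: (1)·f(k+1) = (1)·f(k) + (k**2 + 2*k/3 + 2/3).
From deg A=0, deg B=0, deg C=2: d=3.
Solving with deg f ≤ 3: f(k) = k*(2*k**2 - k + 3)/6.
So s_k = (B(k−1)f/C)·t_k = (k*(2*k**2 - k + 3)/(2*(3*k**2 + 2*k + 2)))·t_k = k*(2*k**2 - k + 3).
Check: Δs_k = 6*k**2 + 4*k + 4. ✓
Telescoping: Σ = s_(8) − s_(1) = 984 − (4) = 980.

Σ = 980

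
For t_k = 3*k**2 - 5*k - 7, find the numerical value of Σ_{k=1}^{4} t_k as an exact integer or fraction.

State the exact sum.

t_(k+1)/t_k = (3*k**2 + k - 9)/(3*k**2 - 5*k - 7).
Normal form (A,B,C) = (1, 1, k**2 - 5*k/3 - 7/3).
Solve (1)·f(k+1) − (1)·f(k) = k**2 - 5*k/3 - 7/3.
d = 3 from the (0,0,2) case.
Coefficient equations give f(k) = k*(k**2 - 4*k - 4)/3.
Get s_k = R·t_k = k*(k**2 - 4*k - 4) with R(k) = B(k−1)f(k)/C(k) = k*(k**2 - 4*k - 4)/(3*k**2 - 5*k - 7).
s_(k+1) − s_k = 3*k**2 - 5*k - 7 = t_k.
Evaluate s at k=5 and k=1: 5 and -7; difference 12.

Σ = 12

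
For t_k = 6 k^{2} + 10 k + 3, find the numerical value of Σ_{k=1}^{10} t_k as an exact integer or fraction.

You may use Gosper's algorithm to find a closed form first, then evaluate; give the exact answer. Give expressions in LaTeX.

r(k) = (6*k**2 + 22*k + 19)/(6*k**2 + 10*k + 3) after simplifying.
A = 1, B = 1, C = k**2 + 5*k/3 + 1/2.
Set up (1)·f(k+1) − (1)·f(k) − (k**2 + 5*k/3 + 1/2) = 0.
d = 3 from the (0,0,2) case.
Coefficient equations give f(k) = k*(2*k**2 + 2*k - 1)/6.
Certificate R = B(k−1)f/C = k*(2*k**2 + 2*k - 1)/(6*k**2 + 10*k + 3) gives s_k = k*(2*k**2 + 2*k - 1).
Verify: 6*k**2 + 10*k + 3 matches t_k.
Σ_(k=1)^(10) t_k = s_(11) − s_(1) = 2893 − (3) = 2890.

Σ = 2890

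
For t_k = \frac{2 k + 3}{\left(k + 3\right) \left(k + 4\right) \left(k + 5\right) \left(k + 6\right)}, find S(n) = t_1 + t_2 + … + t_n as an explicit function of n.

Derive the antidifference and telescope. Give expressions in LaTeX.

S(n) = \frac{n \left(n^{2} + 15 n + 34\right)}{40 \left(n^{3} + 15 n^{2} + 74 n + 120\right)}

Step 1: r(k) = (k + 3)*(2*k + 5)/((k + 7)*(2*k + 3)).
Gosper form: A/B · C(k+1)/C(k) with A=k + 3, B=k + 7, C=k + 3/2.
Key eq: (k + 3)·f(k+1) = (k + 6)·f(k) + (k + 3/2).
Degrees (1,1,1) ⇒ d ≤ 3.
Solving with deg f ≤ 3: f(k) = k*(k**2 + 12*k + 17)/60.
Get s_k = R·t_k = k*(k**2 + 12*k + 17)/(30*(k + 3)*(k + 4)*(k + 5)) with R(k) = B(k−1)f(k)/C(k) = k*(k + 6)*(k**2 + 12*k + 17)/(30*(2*k + 3)).
s_(k+1) − s_k = (2*k + 3)/(k**4 + 18*k**3 + 119*k**2 + 342*k + 360) = t_k.
s_(n+1) = (n**3 + 15*n**2 + 44*n + 30)/(30*(n**3 + 15*n**2 + 74*n + 120)) and s_(1) = 1/120, so S(n) = n*(n**2 + 15*n + 34)/(40*(n**3 + 15*n**2 + 74*n + 120)).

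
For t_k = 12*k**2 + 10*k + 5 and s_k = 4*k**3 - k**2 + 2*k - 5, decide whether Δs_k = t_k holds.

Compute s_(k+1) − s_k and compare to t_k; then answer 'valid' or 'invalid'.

valid (s_(k+1) − s_k reduces to t_k)

s_(k+1) = k*(4*k**2 + 11*k + 12)
s_(k+1) − s_k = 12*k**2 + 10*k + 5
(s_(k+1) − s_k) − t_k = 0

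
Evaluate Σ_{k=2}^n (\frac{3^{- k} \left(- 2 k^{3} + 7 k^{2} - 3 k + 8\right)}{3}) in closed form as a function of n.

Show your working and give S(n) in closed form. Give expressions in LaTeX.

t_(k+1)/t_k = (2*k**3 - k**2 - 5*k - 10)/(3*(2*k**3 - 7*k**2 + 3*k - 8)).
A = 1/3, B = 1, C = k**3 - 7*k**2/2 + 3*k/2 - 4.
Key eq: (1/3)·f(k+1) = (1)·f(k) + (k**3 - 7*k**2/2 + 3*k/2 - 4).
Bound: deg f ≤ 3.
Match coefficients ⇒ f(k) = -3*(k**3 - 2*k**2 + k - 4)/2.
So s_k = (B(k−1)f/C)·t_k = (-3*(k**3 - 2*k**2 + k - 4)/(2*k**3 - 7*k**2 + 3*k - 8))·t_k = (k**3 - 2*k**2 + k - 4)/3**k.
Δs = (-2*k**3 + 7*k**2 - 3*k + 8)/(3*3**k), as required.
s_(n+1) = 3**(-n - 1)*(n**3 + n**2 - 4) and s_(2) = -2/9, so S(n) = 3**(-n - 2)*(2*3**n + 3*n**3 + 3*n**2 - 12).

S(n) = 3^{- n - 2} \left(2 \cdot 3^{n} + 3 n^{3} + 3 n^{2} - 12\right)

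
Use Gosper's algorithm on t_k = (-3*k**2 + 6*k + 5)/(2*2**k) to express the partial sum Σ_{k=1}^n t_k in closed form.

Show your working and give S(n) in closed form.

t_(k+1)/t_k = (3*k**2 - 8)/(2*(3*k**2 - 6*k - 5)).
Factor: A=1/2; B=1; C=k**2 - 2*k - 5/3.
Need (1/2)·f(k+1) − (1)·f(k) = k**2 - 2*k - 5/3.
Degrees (0,0,2) ⇒ d ≤ 2.
Solving with deg f ≤ 2: f(k) = -2*(3*k**2 - 2)/3.
Then R = B(k−1)f/C = -2*(3*k**2 - 2)/(3*k**2 - 6*k - 5), so s_k = R(k)·t_k = (3*k**2 - 2)/2**k.
Verify: (-3*k**2 + 6*k + 5)/(2*2**k) matches t_k.
s_(n+1) = 2**(-n - 1)*(3*n**2 + 6*n + 1) and s_(1) = 1/2, so S(n) = 2**(-n - 1)*(-2**n + 3*n**2 + 6*n + 1).

S(n) = 2**(-n - 1)*(-2**n + 3*n**2 + 6*n + 1)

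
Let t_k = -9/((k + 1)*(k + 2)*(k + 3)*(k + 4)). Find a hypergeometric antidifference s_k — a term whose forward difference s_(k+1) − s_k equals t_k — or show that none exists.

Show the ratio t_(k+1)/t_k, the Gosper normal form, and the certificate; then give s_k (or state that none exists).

t_(k+1)/t_k = (k + 1)/(k + 5).
So A=k + 1 and B=k + 5, with C=1.
f must satisfy (k + 1)·f(k+1) − (k + 4)·f(k) = 1.
d = 3 from the (1,1,0) case.
Match coefficients ⇒ f(k) = k*(k**2 + 6*k + 11)/18.
R(k) = B(k−1)·f(k)/C(k) = k*(k + 4)*(k**2 + 6*k + 11)/18; s_k = R·t_k = k*(-k**2 - 6*k - 11)/(2*(k + 1)*(k + 2)*(k + 3)).
s_(k+1) − s_k = -9/(k**4 + 10*k**3 + 35*k**2 + 50*k + 24) = t_k.

s_k = k*(-k**2 - 6*k - 11)/(2*(k + 1)*(k + 2)*(k + 3))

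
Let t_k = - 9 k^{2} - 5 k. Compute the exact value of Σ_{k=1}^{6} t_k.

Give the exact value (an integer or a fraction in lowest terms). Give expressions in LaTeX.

Σ = -924

Compute t_(k+1)/t_k: get (9*k**2 + 23*k + 14)/(k*(9*k + 5)).
A = 1, B = 1, C = k**2 + 5*k/9.
Solve (1)·f(k+1) − (1)·f(k) = k**2 + 5*k/9.
deg f ≤ 3 (via 0,0,2).
Match coefficients ⇒ f(k) = k*(k - 1)*(3*k + 1)/9.
Certificate R = B(k−1)f/C = (k - 1)*(3*k + 1)/(9*k + 5) gives s_k = k*(-3*k**2 + 2*k + 1).
Check: Δs_k = k*(-9*k - 5). ✓
Evaluate s at k=7 and k=1: -924 and 0; difference -924.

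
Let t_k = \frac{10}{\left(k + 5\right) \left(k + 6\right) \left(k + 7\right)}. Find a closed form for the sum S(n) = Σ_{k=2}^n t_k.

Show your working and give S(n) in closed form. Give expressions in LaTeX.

Compute t_(k+1)/t_k: get (k + 5)/(k + 8).
Gosper form: A/B · C(k+1)/C(k) with A=k + 5, B=k + 8, C=1.
Need (k + 5)·f(k+1) − (k + 7)·f(k) = 1.
Degrees (1,1,0) ⇒ d ≤ 2.
A polynomial solution: f(k) = k*(k + 11)/60.
So s_k = (B(k−1)f/C)·t_k = (k*(k + 7)*(k + 11)/60)·t_k = k*(k + 11)/(6*(k + 5)*(k + 6)).
s_(k+1) − s_k = 10/(k**3 + 18*k**2 + 107*k + 210) = t_k.
Σ_(k=2)^n t_k = s_(n+1) − s_(2) = ((n**2 + 13*n + 12)/(6*(n**2 + 13*n + 42))) − (13/168), i.e. 5*(n**2 + 13*n - 14)/(56*(n**2 + 13*n + 42)).

S(n) = \frac{5 \left(n^{2} + 13 n - 14\right)}{56 \left(n^{2} + 13 n + 42\right)}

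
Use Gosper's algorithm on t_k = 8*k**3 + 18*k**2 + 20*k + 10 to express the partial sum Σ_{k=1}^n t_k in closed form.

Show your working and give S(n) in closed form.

S(n) = n*(2*n**3 + 10*n**2 + 21*n + 23)

Compute t_(k+1)/t_k: get (4*k**3 + 21*k**2 + 40*k + 28)/(4*k**3 + 9*k**2 + 10*k + 5).
A = 1, B = 1, C = k**3 + 9*k**2/4 + 5*k/2 + 5/4.
Solve (1)·f(k+1) − (1)·f(k) = k**3 + 9*k**2/4 + 5*k/2 + 5/4.
d = 4 from the (0,0,3) case.
Match coefficients ⇒ f(k) = k*(k + 1)*(2*k**2 + 3)/8.
Then R = B(k−1)f/C = k*(2*k**2 + 3)/(2*(4*k**2 + 5*k + 5)), so s_k = R(k)·t_k = k*(2*k**3 + 2*k**2 + 3*k + 3).
Verify: 8*k**3 + 18*k**2 + 20*k + 10 matches t_k.
Telescope: S(n) = s_(n+1) − s_(1) = 2*n**4 + 10*n**3 + 21*n**2 + 23*n + 10 − (10) = n*(2*n**3 + 10*n**2 + 21*n + 23).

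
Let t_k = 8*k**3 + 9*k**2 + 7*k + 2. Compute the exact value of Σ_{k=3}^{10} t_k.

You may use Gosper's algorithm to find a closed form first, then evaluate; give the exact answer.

The ratio is (8*k**3 + 33*k**2 + 49*k + 26)/(8*k**3 + 9*k**2 + 7*k + 2).
So A=1 and B=1, with C=k**3 + 9*k**2/8 + 7*k/8 + 1/4.
Set up (1)·f(k+1) − (1)·f(k) − (k**3 + 9*k**2/8 + 7*k/8 + 1/4) = 0.
From deg A=0, deg B=0, deg C=3: d=4.
A polynomial solution: f(k) = k**2*(2*k**2 - k + 1)/8.
R(k) = B(k−1)·f(k)/C(k) = k**2*(2*k**2 - k + 1)/(8*k**3 + 9*k**2 + 7*k + 2); s_k = R·t_k = k**2*(2*k**2 - k + 1).
Check: Δs_k = 8*k**3 + 9*k**2 + 7*k + 2. ✓
Evaluate s at k=11 and k=3: 28072 and 144; difference 27928.

Σ = 27928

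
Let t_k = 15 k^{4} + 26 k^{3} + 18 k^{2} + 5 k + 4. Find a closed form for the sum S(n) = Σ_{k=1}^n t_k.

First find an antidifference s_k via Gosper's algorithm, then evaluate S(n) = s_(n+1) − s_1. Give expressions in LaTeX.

S(n) = n \left(3 n^{4} + 14 n^{3} + 24 n^{2} + 18 n + 9\right)

t_(k+1)/t_k = (15*k**4 + 86*k**3 + 186*k**2 + 179*k + 68)/(15*k**4 + 26*k**3 + 18*k**2 + 5*k + 4).
Take A(k)=1, B(k)=1, C(k)=k**4 + 26*k**3/15 + 6*k**2/5 + k/3 + 4/15.
Set up (1)·f(k+1) − (1)·f(k) − (k**4 + 26*k**3/15 + 6*k**2/5 + k/3 + 4/15) = 0.
From deg A=0, deg B=0, deg C=4: d=5.
A polynomial solution: f(k) = k*(3*k**4 - k**3 - 2*k**2 + 4)/15.
Then R = B(k−1)f/C = k*(3*k**4 - k**3 - 2*k**2 + 4)/(15*k**4 + 26*k**3 + 18*k**2 + 5*k + 4), so s_k = R(k)·t_k = k*(3*k**4 - k**3 - 2*k**2 + 4).
Check: Δs_k = 15*k**4 + 26*k**3 + 18*k**2 + 5*k + 4. ✓
Σ_(k=1)^n t_k = s_(n+1) − s_(1) = (3*n**5 + 14*n**4 + 24*n**3 + 18*n**2 + 9*n + 4) − (4), i.e. n*(3*n**4 + 14*n**3 + 24*n**2 + 18*n + 9).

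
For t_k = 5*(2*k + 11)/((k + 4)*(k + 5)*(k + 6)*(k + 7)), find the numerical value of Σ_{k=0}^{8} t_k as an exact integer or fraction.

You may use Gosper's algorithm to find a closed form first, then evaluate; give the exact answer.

t_(k+1)/t_k = (k + 4)*(2*k + 13)/((k + 8)*(2*k + 11)).
Gosper form: A/B · C(k+1)/C(k) with A=k + 4, B=k + 8, C=k + 11/2.
Solve (k + 4)·f(k+1) − (k + 7)·f(k) = k + 11/2.
d = 3 from the (1,1,1) case.
A polynomial solution: f(k) = k*(k + 5)*(k + 10)/48.
Get s_k = R·t_k = 5*k*(k + 10)/(24*(k**2 + 10*k + 24)) with R(k) = B(k−1)f(k)/C(k) = k*(k + 5)*(k + 7)*(k + 10)/(24*(2*k + 11)).
s_(k+1) − s_k = 5*(2*k + 11)/(k**4 + 22*k**3 + 179*k**2 + 638*k + 840) = t_k.
Σ_(k=0)^(8) t_k = s_(9) − s_(0) = 19/104 − (0) = 19/104.

Σ = 19/104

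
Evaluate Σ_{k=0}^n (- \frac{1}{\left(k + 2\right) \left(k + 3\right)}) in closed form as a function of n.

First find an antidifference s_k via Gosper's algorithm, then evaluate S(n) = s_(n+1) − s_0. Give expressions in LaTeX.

Step 1: r(k) = (k + 2)/(k + 4).
Normal form (A,B,C) = (k + 2, k + 4, 1).
Set up (k + 2)·f(k+1) − (k + 3)·f(k) − (1) = 0.
Degrees (1,1,0) ⇒ d ≤ 1.
Solving with deg f ≤ 1: f(k) = k/2.
Then R = B(k−1)f/C = k*(k + 3)/2, so s_k = R(k)·t_k = -k/(2*k + 4).
Δs = -1/(k**2 + 5*k + 6), as required.
s_(n+1) = (-n - 1)/(2*(n + 3)) and s_(0) = 0, so S(n) = (-n - 1)/(2*(n + 3)).

S(n) = \frac{- n - 1}{2 \left(n + 3\right)}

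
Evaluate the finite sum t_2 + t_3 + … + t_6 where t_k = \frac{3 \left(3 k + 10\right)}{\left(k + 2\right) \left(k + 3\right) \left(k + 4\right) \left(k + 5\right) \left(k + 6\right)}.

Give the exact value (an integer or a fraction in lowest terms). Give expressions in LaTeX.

The ratio is (k + 2)*(3*k + 13)/((k + 7)*(3*k + 10)).
Normal form (A,B,C) = (k + 2, k + 7, k + 10/3).
Need (k + 2)·f(k+1) − (k + 6)·f(k) = k + 10/3.
d = 4 from the (1,1,1) case.
Match coefficients ⇒ f(k) = k*(k + 3)*(k**2 + 11*k + 38)/120.
Certificate R = B(k−1)f/C = k*(k + 3)*(k + 6)*(k**2 + 11*k + 38)/(40*(3*k + 10)) gives s_k = 3*k*(k**2 + 11*k + 38)/(40*(k**3 + 11*k**2 + 38*k + 40)).
Δs = 3*(3*k + 10)/(k**5 + 20*k**4 + 155*k**3 + 580*k**2 + 1044*k + 720), as required.
Σ_(k=2)^(6) t_k = s_(7) − s_(2) = 287/3960 − (2/35) = 85/5544.

Σ = 85/5544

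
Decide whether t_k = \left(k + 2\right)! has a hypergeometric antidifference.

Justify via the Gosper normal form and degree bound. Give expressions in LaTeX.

Ratio r(k) = k + 3.
Normal form (A,B,C) = (k + 3, 1, 1).
Solve (k + 3)·f(k+1) − (1)·f(k) = 1.
d = -1 from the (1,0,0) case.
deg f ≤ -1 is impossible — no certificate.

No — key equation has no polynomial f.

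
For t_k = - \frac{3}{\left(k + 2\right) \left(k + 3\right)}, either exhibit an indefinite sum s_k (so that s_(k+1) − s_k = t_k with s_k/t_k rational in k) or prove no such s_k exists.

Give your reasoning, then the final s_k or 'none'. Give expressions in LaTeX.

The ratio is (k + 2)/(k + 4).
So A=k + 2 and B=k + 4, with C=1.
Set up (k + 2)·f(k+1) − (k + 3)·f(k) − (1) = 0.
Bound: deg f ≤ 1.
Solving with deg f ≤ 1: f(k) = k/2.
Certificate R = B(k−1)f/C = k*(k + 3)/2 gives s_k = -3*k/(2*k + 4).
s_(k+1) − s_k = -3/(k**2 + 5*k + 6) = t_k.

s_k = - \frac{3 k}{2 k + 4}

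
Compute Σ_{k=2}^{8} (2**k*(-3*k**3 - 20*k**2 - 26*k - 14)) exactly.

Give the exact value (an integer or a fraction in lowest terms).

r(k) = 2*(3*k**3 + 29*k**2 + 75*k + 63)/(3*k**3 + 20*k**2 + 26*k + 14) after simplifying.
So A=2 and B=1, with C=k**3 + 20*k**2/3 + 26*k/3 + 14/3.
Need (2)·f(k+1) − (1)·f(k) = k**3 + 20*k**2/3 + 26*k/3 + 14/3.
Bound: deg f ≤ 3.
Solving with deg f ≤ 3: f(k) = (3*k**3 + 2*k**2 + 4)/3.
Certificate R = B(k−1)f/C = (3*k**3 + 2*k**2 + 4)/(3*k**3 + 20*k**2 + 26*k + 14) gives s_k = 2**k*(-3*k**3 - 2*k**2 - 4).
Verify: 2**k*(-3*k**3 - 20*k**2 - 26*k - 14) matches t_k.
Sum = s_(9) − s_(2); s_(9) = -1204736, s_(2) = -144 ⇒ -1204592.

Σ = -1204592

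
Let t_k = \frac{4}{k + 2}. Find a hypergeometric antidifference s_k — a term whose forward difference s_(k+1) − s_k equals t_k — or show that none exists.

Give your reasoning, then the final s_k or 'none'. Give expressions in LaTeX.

t_(k+1)/t_k = (k + 2)/(k + 3).
Normal form (A,B,C) = (k + 2, k + 3, 1).
Need (k + 2)·f(k+1) − (k + 2)·f(k) = 1.
deg f ≤ 0 (via 1,1,0).
Put f(k) = c0: A·f(k+1) − B(k−1)·f(k) − C = -1; need -1 = 0 — inconsistent ⇒ no f, not summable.

none — t_k is not Gosper-summable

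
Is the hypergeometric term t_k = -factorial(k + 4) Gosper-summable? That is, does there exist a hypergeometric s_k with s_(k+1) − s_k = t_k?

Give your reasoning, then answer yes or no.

t_(k+1)/t_k = k + 5.
Take A(k)=k + 5, B(k)=1, C(k)=1.
Key eq: (k + 5)·f(k+1) = (1)·f(k) + (1).
From deg A=1, deg B=0, deg C=0: d=-1.
d = -1 < 0 ⇒ no nonzero polynomial f; not summable.

No — t_k has no hypergeometric antidifference.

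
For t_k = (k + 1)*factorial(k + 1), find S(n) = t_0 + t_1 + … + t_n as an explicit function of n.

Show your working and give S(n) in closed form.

t_(k+1)/t_k = (k + 2)**2/(k + 1).
Gosper form: A/B · C(k+1)/C(k) with A=k + 2, B=1, C=k + 1.
Key eq: (k + 2)·f(k+1) = (1)·f(k) + (k + 1).
Degrees (1,0,1) ⇒ d ≤ 0.
A polynomial solution: f(k) = 1.
R(k) = B(k−1)·f(k)/C(k) = 1/(k + 1); s_k = R·t_k = factorial(k + 1).
Verify: (k + 1)*factorial(k + 1) matches t_k.
Σ_(k=0)^n t_k = s_(n+1) − s_(0) = (factorial(n + 2)) − (1), i.e. factorial(n + 2) - 1.

S(n) = factorial(n + 2) - 1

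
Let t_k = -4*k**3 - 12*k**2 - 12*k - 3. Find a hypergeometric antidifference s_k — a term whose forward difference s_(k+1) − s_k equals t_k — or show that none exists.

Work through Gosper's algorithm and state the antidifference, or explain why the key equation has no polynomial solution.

s_k = k*(-k**3 - 2*k**2 - k + 1)

The ratio is (4*k**3 + 24*k**2 + 48*k + 31)/(4*k**3 + 12*k**2 + 12*k + 3).
Normal form (A,B,C) = (1, 1, k**3 + 3*k**2 + 3*k + 3/4).
Set up (1)·f(k+1) − (1)·f(k) − (k**3 + 3*k**2 + 3*k + 3/4) = 0.
Bound: deg f ≤ 4.
Solve for f: f(k) = k*(k**3 + 2*k**2 + k - 1)/4 (degree 4 ≤ 4).
Then R = B(k−1)f/C = k*(k**3 + 2*k**2 + k - 1)/(4*k**3 + 12*k**2 + 12*k + 3), so s_k = R(k)·t_k = k*(-k**3 - 2*k**2 - k + 1).
s_(k+1) − s_k = -4*k**3 - 12*k**2 - 12*k - 3 = t_k.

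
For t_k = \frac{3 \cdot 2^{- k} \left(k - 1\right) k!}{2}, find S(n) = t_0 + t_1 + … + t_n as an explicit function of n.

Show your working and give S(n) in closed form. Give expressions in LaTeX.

S(n) = -3 + \frac{3 \cdot 2^{- n} \left(n + 1\right)!}{2}

t_(k+1)/t_k = k*(k + 1)/(2*(k - 1)).
A = k/2 + 1/2, B = 1, C = k - 1.
f must satisfy (k/2 + 1/2)·f(k+1) − (1)·f(k) = k - 1.
d = 0 from the (1,0,1) case.
Solving with deg f ≤ 0: f(k) = 2.
R(k) = B(k−1)·f(k)/C(k) = 2/(k - 1); s_k = R·t_k = 3*factorial(k)/2**k.
Verify: 3*(k - 1)*factorial(k)/(2*2**k) matches t_k.
Telescope: S(n) = s_(n+1) − s_(0) = 3*2**(-n - 1)*factorial(n + 1) − (3) = -3 + 3*factorial(n + 1)/(2*2**n).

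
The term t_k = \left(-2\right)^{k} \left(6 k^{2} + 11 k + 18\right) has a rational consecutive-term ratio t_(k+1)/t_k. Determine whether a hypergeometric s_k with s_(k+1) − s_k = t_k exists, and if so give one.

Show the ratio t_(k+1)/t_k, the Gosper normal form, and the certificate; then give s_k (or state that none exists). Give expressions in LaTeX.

s_k = \left(-2\right)^{k} \left(- 2 k^{2} - k - 4\right)

r(k) = 2*(-6*k**2 - 23*k - 35)/(6*k**2 + 11*k + 18) after simplifying.
So A=-2 and B=1, with C=k**2 + 11*k/6 + 3.
Need (-2)·f(k+1) − (1)·f(k) = k**2 + 11*k/6 + 3.
Bound: deg f ≤ 2.
Match coefficients ⇒ f(k) = -(2*k**2 + k + 4)/6.
Then R = B(k−1)f/C = -(2*k**2 + k + 4)/(6*k**2 + 11*k + 18), so s_k = R(k)·t_k = (-2)**k*(-2*k**2 - k - 4).
Check: Δs_k = (-2)**k*(6*k**2 + 11*k + 18). ✓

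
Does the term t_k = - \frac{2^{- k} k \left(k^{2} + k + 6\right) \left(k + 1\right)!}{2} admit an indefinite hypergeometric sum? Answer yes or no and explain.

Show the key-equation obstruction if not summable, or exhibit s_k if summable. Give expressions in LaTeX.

Compute t_(k+1)/t_k: get (k + 1)*(k + 2)*(k + (k + 1)**2 + 7)/(2*k*(k**2 + k + 6)).
A = k/2 + 1, B = 1, C = k**3 + k**2 + 6*k.
f must satisfy (k/2 + 1)·f(k+1) − (1)·f(k) = k**3 + k**2 + 6*k.
From deg A=1, deg B=0, deg C=3: d=2.
Coefficient equations give f(k) = 2*(k**2 - k + 2).
R(k) = B(k−1)·f(k)/C(k) = 2*(k**2 - k + 2)/(k*(k**2 + k + 6)); s_k = R·t_k = -(k**2 - k + 2)*factorial(k + 1)/2**k.
Verify: -k*(k**2 + k + 6)*factorial(k + 1)/(2*2**k) matches t_k.

Yes. s_k = - 2^{- k} \left(k^{2} - k + 2\right) \left(k + 1\right)!.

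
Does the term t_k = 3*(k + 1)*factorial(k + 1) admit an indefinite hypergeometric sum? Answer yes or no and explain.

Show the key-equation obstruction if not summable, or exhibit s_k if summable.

The ratio is (k + 2)**2/(k + 1).
Gosper form: A/B · C(k+1)/C(k) with A=k + 2, B=1, C=k + 1.
Set up (k + 2)·f(k+1) − (1)·f(k) − (k + 1) = 0.
d = 0 from the (1,0,1) case.
Solve for f: f(k) = 1 (degree 0 ≤ 0).
Certificate R = B(k−1)f/C = 1/(k + 1) gives s_k = 3*factorial(k + 1).
Δs = 3*(k + 1)*factorial(k + 1), as required.

Yes. s_k = 3*factorial(k + 1).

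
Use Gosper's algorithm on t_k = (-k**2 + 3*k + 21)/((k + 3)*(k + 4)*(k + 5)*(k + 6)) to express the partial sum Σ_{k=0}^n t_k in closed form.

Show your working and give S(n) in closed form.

Ratio r(k) = (k + 3)*(3*k - (k + 1)**2 + 24)/((k + 7)*(-k**2 + 3*k + 21)).
Take A(k)=k + 3, B(k)=k + 7, C(k)=k**2 - 3*k - 21.
Key eq: (k + 3)·f(k+1) = (k + 6)·f(k) + (k**2 - 3*k - 21).
d = 3 from the (1,1,2) case.
Coefficient equations give f(k) = -k*(k**2 + 27*k + 77)/15.
Get s_k = R·t_k = k*(k**2 + 27*k + 77)/(15*(k + 3)*(k + 4)*(k + 5)) with R(k) = B(k−1)f(k)/C(k) = -k*(k + 6)*(k**2 + 27*k + 77)/(15*(k**2 - 3*k - 21)).
Check: Δs_k = (-k**2 + 3*k + 21)/(k**4 + 18*k**3 + 119*k**2 + 342*k + 360). ✓
Evaluate: s_(n+1) = (n**3 + 30*n**2 + 134*n + 105)/(15*(n**3 + 15*n**2 + 74*n + 120)); subtract s_(0) = 0 ⇒ S(n) = (n**3 + 30*n**2 + 134*n + 105)/(15*(n**3 + 15*n**2 + 74*n + 120)).

S(n) = (n**3 + 30*n**2 + 134*n + 105)/(15*(n**3 + 15*n**2 + 74*n + 120))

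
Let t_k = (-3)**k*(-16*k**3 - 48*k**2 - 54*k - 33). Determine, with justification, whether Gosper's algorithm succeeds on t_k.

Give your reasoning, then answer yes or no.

r(k) = 3*(-16*k**3 - 96*k**2 - 198*k - 151)/(16*k**3 + 48*k**2 + 54*k + 33) after simplifying.
So A=-3 and B=1, with C=k**3 + 3*k**2 + 27*k/8 + 33/16.
Key eq: (-3)·f(k+1) = (1)·f(k) + (k**3 + 3*k**2 + 27*k/8 + 33/16).
Bound: deg f ≤ 3.
A polynomial solution: f(k) = -(4*k**3 + 3*k**2 + 3)/16.
Certificate R = B(k−1)f/C = -(4*k**3 + 3*k**2 + 3)/(16*k**3 + 48*k**2 + 54*k + 33) gives s_k = (-3)**k*(4*k**3 + 3*k**2 + 3).
s_(k+1) − s_k = (-3)**k*(-16*k**3 - 48*k**2 - 54*k - 33) = t_k.

Yes. s_k = (-3)**k*(4*k**3 + 3*k**2 + 3).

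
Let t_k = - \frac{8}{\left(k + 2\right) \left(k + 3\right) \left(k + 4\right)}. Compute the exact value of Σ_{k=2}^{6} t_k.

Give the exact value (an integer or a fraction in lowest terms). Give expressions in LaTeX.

Compute t_(k+1)/t_k: get (k + 2)/(k + 5).
Take A(k)=k + 2, B(k)=k + 5, C(k)=1.
Key eq: (k + 2)·f(k+1) = (k + 4)·f(k) + (1).
From deg A=1, deg B=1, deg C=0: d=2.
Coefficient equations give f(k) = k*(k + 5)/12.
R(k) = B(k−1)·f(k)/C(k) = k*(k + 4)*(k + 5)/12; s_k = R·t_k = 2*k*(-k - 5)/(3*(k + 2)*(k + 3)).
s_(k+1) − s_k = -8/(k**3 + 9*k**2 + 26*k + 24) = t_k.
Sum = s_(7) − s_(2); s_(7) = -28/45, s_(2) = -7/15 ⇒ -7/45.

Σ = -7/45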